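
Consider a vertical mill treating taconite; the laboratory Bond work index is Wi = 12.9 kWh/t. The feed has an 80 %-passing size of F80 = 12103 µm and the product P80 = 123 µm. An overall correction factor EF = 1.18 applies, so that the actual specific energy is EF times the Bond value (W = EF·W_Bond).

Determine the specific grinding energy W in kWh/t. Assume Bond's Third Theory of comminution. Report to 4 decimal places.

W = 10 Wi / √P80 − 10 Wi / √F80
1/√123 = 0.090167;  1/√12103 = 0.009090
W = 10·12.9·(0.090167 − 0.009090) = 10.4590 kWh/t
Corrected W = EF·W_Bond = 1.18·10.4590 = 12.3416 kWh/t

W = 12.3416 kWh/t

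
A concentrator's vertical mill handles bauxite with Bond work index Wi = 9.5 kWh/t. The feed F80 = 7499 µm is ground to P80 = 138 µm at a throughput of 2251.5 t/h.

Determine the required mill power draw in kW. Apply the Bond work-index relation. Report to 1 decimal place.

P = 15737.8 kW

W = 10 Wi (P80^-0.5 − F80^-0.5)
W = 10·9.5·(1/√138 − 1/√7499) = 10·9.5·(0.073578) = 6.9899 kWh/t
Power = W × throughput = 6.9899 kWh/t × 2251.5 t/h = 15737.8 kW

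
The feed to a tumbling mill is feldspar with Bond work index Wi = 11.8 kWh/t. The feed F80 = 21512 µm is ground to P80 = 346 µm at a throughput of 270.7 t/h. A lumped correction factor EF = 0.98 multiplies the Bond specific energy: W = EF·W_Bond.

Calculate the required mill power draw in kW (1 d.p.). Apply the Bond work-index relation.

P = 1469.5 kW

W = 10 Wi / √P80 − 10 Wi / √F80
W = 10·11.8·(1/√346 − 1/√21512) = 10·11.8·(0.046942) = 5.5392 kWh/t
Corrected W = EF·W_Bond = 0.98·5.5392 = 5.4284 kWh/t
P_mill = W·ṁ = 5.4284·270.7 = 1469.5 kW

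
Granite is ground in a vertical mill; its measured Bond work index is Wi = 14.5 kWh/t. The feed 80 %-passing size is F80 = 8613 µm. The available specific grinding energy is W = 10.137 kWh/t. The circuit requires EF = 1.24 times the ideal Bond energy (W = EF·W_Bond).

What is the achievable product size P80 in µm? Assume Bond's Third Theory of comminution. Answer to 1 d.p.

P80 = 221.7 µm

Bond: W = 10·Wi·(1/√P80 − 1/√F80)
W_Bond = W / EF = 10.137 / 1.24 = 8.1750 kWh/t
P80^(−½) = W_Bond/(10 Wi) + F80^(−½)
  = 8.1750/(10·14.5) + 1/√8613 = 0.056379 + 0.010775 = 0.067154
P80 = (1/0.067154)² = 14.8910² = 221.74 µm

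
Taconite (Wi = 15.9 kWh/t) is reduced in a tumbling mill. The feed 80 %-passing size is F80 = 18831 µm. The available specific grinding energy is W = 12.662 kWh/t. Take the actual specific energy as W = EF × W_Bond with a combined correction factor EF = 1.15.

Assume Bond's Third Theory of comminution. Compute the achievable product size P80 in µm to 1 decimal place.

W = 10 Wi (P80^-0.5 − F80^-0.5)
W_Bond = W / EF = 12.662 / 1.15 = 11.0104 kWh/t
P80^-0.5 = F80^-0.5 + W_Bond/(10 Wi)
  = 11.0104/(10·15.9) + 1/√18831 = 0.069248 + 0.007287 = 0.076535
P80 = (1/0.076535)² = 13.0659² = 170.72 µm

P80 = 170.7 µm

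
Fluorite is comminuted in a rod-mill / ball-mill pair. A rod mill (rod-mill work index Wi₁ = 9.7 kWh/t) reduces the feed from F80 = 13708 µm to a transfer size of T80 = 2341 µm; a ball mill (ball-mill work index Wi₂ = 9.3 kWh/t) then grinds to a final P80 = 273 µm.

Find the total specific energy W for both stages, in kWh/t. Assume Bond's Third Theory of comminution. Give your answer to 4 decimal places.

W_Bond = 10·Wi·(1/√P₈₀ − 1/√F₈₀)
Stage 1 (13708→2341 µm, Wi₁=9.7): W₁ = 10·9.7·(0.020668 − 0.008541) = 1.1763 kWh/t
Stage 2 (2341→273 µm, Wi₂=9.3): W₂ = 10·9.3·(0.060523 − 0.020668) = 3.7065 kWh/t
W = W₁ + W₂ = 1.1763 + 3.7065 = 4.8828 kWh/t

W = 4.8828 kWh/t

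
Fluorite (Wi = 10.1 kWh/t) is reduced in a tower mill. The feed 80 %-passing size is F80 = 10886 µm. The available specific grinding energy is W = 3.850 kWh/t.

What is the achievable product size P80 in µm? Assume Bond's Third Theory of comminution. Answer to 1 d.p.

P80 = 439.4 µm

W = 10·Wi·(P80^(-½) − F80^(-½))
P80^(−½) = W/(10 Wi) + F80^(−½)
  = 3.8500/(10·10.1) + 1/√10886 = 0.038119 + 0.009584 = 0.047703
P80 = (1/0.047703)² = 20.9629² = 439.44 µm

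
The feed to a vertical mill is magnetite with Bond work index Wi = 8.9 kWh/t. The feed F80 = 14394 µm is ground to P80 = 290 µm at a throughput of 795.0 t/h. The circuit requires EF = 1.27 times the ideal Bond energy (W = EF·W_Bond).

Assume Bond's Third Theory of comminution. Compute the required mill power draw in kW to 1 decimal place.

P = 4527.7 kW

Bond: W = 10·Wi·(1/√P80 − 1/√F80)
W = 10·8.9·(1/√290 − 1/√14394) = 10·8.9·(0.050387) = 4.4844 kWh/t
Corrected W = EF·W_Bond = 1.27·4.4844 = 5.6952 kWh/t
P = W·T = 5.6952·795.0 = 4527.7 kW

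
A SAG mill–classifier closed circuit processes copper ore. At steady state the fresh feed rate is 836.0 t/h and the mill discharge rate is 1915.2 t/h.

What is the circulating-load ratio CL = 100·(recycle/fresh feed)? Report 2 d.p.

Steady state: M = F + R.
R = M − F = 1915.2 − 836.0 = 1079.2 t/h
CL = 100·R/F = 100·1079.2/836.0 = 129.09 %

CL = 129.09 %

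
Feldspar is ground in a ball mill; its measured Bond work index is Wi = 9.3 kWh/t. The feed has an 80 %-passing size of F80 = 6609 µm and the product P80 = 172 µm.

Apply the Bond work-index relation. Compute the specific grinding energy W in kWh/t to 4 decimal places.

W = 5.9472 kWh/t

W = 10 Wi / √P80 − 10 Wi / √F80
1/√172 = 0.076249;  1/√6609 = 0.012301
W = 10·9.3·(0.076249 − 0.012301) = 5.9472 kWh/t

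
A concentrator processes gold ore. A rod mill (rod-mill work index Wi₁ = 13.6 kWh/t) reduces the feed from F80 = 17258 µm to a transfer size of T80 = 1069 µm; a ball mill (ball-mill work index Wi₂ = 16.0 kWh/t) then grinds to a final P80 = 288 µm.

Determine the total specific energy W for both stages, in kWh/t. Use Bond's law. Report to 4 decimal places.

Bond:  W = 10 Wi (1/√P − 1/√F)
Stage 1 (17258→1069 µm, Wi₁=13.6): W₁ = 10·13.6·(0.030585 − 0.007612) = 3.1243 kWh/t
Stage 2 (1069→288 µm, Wi₂=16.0): W₂ = 10·16.0·(0.058926 − 0.030585) = 4.5345 kWh/t
W = W₁ + W₂ = 3.1243 + 4.5345 = 7.6588 kWh/t

W = 7.6588 kWh/t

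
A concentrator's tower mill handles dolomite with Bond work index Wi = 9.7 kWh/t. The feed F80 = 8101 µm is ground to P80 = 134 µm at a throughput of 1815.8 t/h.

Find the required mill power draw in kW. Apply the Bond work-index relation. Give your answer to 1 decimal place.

Bond: W = 10·Wi·(1/√P80 − 1/√F80)
W = 10·9.7·(1/√134 − 1/√8101) = 10·9.7·(0.075276) = 7.3018 kWh/t
Mill draw = 7.3018 × 1815.8 = 13258.6 kW

P = 13258.6 kW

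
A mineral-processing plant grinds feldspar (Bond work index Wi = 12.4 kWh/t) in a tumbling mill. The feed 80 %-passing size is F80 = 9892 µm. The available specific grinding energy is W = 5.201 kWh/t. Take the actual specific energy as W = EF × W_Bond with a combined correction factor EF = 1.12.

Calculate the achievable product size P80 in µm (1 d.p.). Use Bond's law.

P80 = 443.1 µm

W = 10 Wi (1/√P80 − 1/√F80)  [Bond]
W_Bond = W / EF = 5.201 / 1.12 = 4.6437 kWh/t
⇒ 1/√P80 = W_Bond/(10·Wi) + 1/√F80
  = 4.6437/(10·12.4) + 1/√9892 = 0.037450 + 0.010054 = 0.047504
P80 = (1/0.047504)² = 21.0508² = 443.14 µm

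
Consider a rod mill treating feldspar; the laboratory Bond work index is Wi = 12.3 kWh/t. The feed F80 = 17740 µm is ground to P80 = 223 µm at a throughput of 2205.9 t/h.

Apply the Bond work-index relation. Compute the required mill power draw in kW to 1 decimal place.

W = 10 Wi (P80^-0.5 − F80^-0.5)
W = 10·12.3·(1/√223 − 1/√17740) = 10·12.3·(0.059457) = 7.3132 kWh/t
Mill draw = 7.3132 × 2205.9 = 16132.2 kW

P = 16132.2 kW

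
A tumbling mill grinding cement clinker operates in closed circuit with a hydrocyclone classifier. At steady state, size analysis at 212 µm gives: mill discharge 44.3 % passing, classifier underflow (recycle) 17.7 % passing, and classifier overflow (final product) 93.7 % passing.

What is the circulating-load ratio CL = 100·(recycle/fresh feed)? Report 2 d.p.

CL = 185.71 %

Mass balance on the −212 µm fraction:
(1+r)·d = r·u + o ⇒ r = (o−d)/(d−u)
r = (93.7 − 44.3)/(44.3 − 17.7) = 49.4/26.6 = 1.8571
CL = 100·r = 185.71 %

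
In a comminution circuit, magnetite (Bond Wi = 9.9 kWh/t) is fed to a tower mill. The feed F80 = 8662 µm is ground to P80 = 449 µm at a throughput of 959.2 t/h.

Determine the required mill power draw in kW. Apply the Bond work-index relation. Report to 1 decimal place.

P = 3461.2 kW

W = 10 Wi (1/√P80 − 1/√F80)  [Bond]
W = 10·9.9·(1/√449 − 1/√8662) = 10·9.9·(0.036448) = 3.6084 kWh/t
P_mill = W·ṁ = 3.6084·959.2 = 3461.2 kW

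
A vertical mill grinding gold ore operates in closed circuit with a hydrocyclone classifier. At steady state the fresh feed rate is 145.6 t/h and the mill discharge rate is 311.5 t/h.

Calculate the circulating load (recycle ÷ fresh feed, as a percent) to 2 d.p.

CL = 113.94 %

Discharge = new feed + return, hence
R = M − F = 311.5 − 145.6 = 165.9 t/h
CL = 100·R/F = 100·165.9/145.6 = 113.94 %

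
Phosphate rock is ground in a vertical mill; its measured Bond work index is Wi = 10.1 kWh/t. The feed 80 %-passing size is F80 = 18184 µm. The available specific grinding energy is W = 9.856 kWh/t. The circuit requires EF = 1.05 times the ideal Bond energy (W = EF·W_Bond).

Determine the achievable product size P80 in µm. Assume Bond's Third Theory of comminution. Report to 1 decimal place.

W_Bond = 10·Wi·(1/√P₈₀ − 1/√F₈₀)
W_Bond = W / EF = 9.856 / 1.05 = 9.3867 kWh/t
1/√P80 = 1/√F80 + W_Bond/(10·Wi)
  = 9.3867/(10·10.1) + 1/√18184 = 0.092937 + 0.007416 = 0.100353
P80 = (1/0.100353)² = 9.9648² = 99.30 µm

P80 = 99.3 µm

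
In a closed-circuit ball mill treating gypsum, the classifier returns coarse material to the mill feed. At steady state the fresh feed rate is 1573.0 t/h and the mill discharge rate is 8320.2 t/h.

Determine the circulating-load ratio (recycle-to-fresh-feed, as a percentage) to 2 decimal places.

CL = 428.94 %

M = F + R at steady state, so:
R = M − F = 8320.2 − 1573.0 = 6747.2 t/h
CL = 100·R/F = 100·6747.2/1573.0 = 428.94 %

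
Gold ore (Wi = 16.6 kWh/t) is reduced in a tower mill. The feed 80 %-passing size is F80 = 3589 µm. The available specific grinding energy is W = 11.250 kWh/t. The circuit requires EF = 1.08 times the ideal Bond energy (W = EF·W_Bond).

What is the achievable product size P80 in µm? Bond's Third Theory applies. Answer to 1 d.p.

W = 10·Wi·[P80^(−½) − F80^(−½)]
W_Bond = W / EF = 11.250 / 1.08 = 10.4167 kWh/t
1/√P80 = 1/√F80 + W_Bond/(10·Wi)
  = 10.4167/(10·16.6) + 1/√3589 = 0.062751 + 0.016692 = 0.079443
P80 = (1/0.079443)² = 12.5876² = 158.45 µm

P80 = 158.4 µm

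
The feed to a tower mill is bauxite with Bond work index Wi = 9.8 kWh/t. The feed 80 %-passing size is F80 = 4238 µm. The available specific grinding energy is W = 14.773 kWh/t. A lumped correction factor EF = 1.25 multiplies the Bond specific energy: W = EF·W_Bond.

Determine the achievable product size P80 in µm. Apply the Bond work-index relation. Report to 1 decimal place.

Bond:  W = 10 Wi (1/√P − 1/√F)
W_Bond = W / EF = 14.773 / 1.25 = 11.8184 kWh/t
P80^-0.5 = F80^-0.5 + W_Bond/(10 Wi)
  = 11.8184/(10·9.8) + 1/√4238 = 0.120596 + 0.015361 = 0.135957
P80 = (1/0.135957)² = 7.3553² = 54.10 µm

P80 = 54.1 µm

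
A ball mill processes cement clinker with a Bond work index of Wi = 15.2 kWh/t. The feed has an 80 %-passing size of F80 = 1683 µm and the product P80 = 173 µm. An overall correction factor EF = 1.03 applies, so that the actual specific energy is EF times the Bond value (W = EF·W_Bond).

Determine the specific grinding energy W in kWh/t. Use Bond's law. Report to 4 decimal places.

W = 8.0868 kWh/t

W = 10 Wi (1/√P80 − 1/√F80)  [Bond]
1/√173 = 0.076029;  1/√1683 = 0.024376
W = 10·15.2·(0.076029 − 0.024376) = 7.8512 kWh/t
Apply correction: 7.8512 × 1.03 = 8.0868 kWh/t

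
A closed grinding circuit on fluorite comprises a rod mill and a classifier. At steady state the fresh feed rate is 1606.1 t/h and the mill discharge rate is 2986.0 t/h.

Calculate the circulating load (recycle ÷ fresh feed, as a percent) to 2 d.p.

Discharge = new feed + return, hence
R = M − F = 2986.0 − 1606.1 = 1379.9 t/h
CL = 100·R/F = 100·1379.9/1606.1 = 85.92 %

CL = 85.92 %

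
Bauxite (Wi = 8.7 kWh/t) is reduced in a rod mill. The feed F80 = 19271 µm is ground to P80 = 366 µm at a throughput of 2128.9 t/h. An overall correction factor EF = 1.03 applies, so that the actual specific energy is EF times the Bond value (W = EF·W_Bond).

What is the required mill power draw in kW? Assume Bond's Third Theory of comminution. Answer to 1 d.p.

W = 10·Wi·[P80^(−½) − F80^(−½)]
W = 10·8.7·(1/√366 − 1/√19271) = 10·8.7·(0.045067) = 3.9209 kWh/t
W_actual = 1.03 × 3.9209 = 4.0385 kWh/t
P = W·T = 4.0385·2128.9 = 8597.5 kW

P = 8597.5 kW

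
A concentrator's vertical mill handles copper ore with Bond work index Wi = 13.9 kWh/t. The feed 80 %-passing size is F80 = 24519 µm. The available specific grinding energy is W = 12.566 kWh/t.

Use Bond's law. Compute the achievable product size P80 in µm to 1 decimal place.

W = 10 Wi (1/√P80 − 1/√F80)  [Bond]
⇒ 1/√P80 = W/(10 Wi) + 1/√F80
  = 12.5660/(10·13.9) + 1/√24519 = 0.090403 + 0.006386 = 0.096789
P80 = (1/0.096789)² = 10.3317² = 106.74 µm

P80 = 106.7 µm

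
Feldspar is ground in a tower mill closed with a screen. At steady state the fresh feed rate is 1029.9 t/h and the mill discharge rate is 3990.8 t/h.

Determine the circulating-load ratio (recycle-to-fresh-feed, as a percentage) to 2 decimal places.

Steady state: M = F + R.
R = M − F = 3990.8 − 1029.9 = 2960.9 t/h
CL = 100·R/F = 100·2960.9/1029.9 = 287.49 %

CL = 287.49 %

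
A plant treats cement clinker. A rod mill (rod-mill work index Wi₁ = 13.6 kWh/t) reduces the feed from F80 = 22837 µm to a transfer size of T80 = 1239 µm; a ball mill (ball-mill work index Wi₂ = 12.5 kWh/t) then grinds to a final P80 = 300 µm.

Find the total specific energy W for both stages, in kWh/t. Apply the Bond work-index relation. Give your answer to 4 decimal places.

W = 6.6294 kWh/t

W = 10 Wi (P80^-0.5 − F80^-0.5)
Stage 1 (22837→1239 µm, Wi₁=13.6): W₁ = 10·13.6·(0.028410 − 0.006617) = 2.9637 kWh/t
Stage 2 (1239→300 µm, Wi₂=12.5): W₂ = 10·12.5·(0.057735 − 0.028410) = 3.6657 kWh/t
W = W₁ + W₂ = 2.9637 + 3.6657 = 6.6294 kWh/t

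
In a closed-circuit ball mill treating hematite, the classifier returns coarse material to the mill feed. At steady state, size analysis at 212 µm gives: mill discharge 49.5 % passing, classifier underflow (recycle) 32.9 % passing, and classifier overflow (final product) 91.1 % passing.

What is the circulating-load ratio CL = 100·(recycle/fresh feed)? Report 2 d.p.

CL = 250.60 %

Two-product formula at 212 µm:
r = (o − d)/(d − u)
r = (91.1 − 49.5)/(49.5 − 32.9) = 41.6/16.6 = 2.5060
CL = 100·r = 250.60 %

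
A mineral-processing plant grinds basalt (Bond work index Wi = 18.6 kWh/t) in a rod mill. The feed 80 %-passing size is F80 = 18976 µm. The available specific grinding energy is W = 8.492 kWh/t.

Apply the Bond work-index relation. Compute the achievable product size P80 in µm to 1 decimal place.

P80 = 357.1 µm

W = 10 Wi / √P80 − 10 Wi / √F80
P80^(−½) = W/(10 Wi) + F80^(−½)
  = 8.4920/(10·18.6) + 1/√18976 = 0.045656 + 0.007259 = 0.052915
P80 = (1/0.052915)² = 18.8981² = 357.14 µm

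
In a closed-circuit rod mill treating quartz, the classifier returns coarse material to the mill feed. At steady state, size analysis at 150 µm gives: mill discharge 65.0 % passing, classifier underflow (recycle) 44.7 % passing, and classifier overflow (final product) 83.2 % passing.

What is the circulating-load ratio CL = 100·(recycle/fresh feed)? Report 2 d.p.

CL = 89.66 %

Classifier node, passing 150 µm:
Fd + Rd = Ru + Fo ⇒ R/F = (o−d)/(d−u)
r = (83.2 − 65.0)/(65.0 − 44.7) = 18.2/20.3 = 0.8966
CL = 100·r = 89.66 %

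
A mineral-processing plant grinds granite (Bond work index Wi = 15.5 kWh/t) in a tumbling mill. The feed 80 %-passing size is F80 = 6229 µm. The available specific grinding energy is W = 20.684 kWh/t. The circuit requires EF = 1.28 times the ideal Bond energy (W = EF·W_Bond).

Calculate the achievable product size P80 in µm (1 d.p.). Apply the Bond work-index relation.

P80 = 73.1 µm

W = 10·Wi·[P80^(−½) − F80^(−½)]
W_Bond = W / EF = 20.684 / 1.28 = 16.1594 kWh/t
P80^(−½) = W_Bond/(10 Wi) + F80^(−½)
  = 16.1594/(10·15.5) + 1/√6229 = 0.104254 + 0.012670 = 0.116924
P80 = (1/0.116924)² = 8.5525² = 73.15 µm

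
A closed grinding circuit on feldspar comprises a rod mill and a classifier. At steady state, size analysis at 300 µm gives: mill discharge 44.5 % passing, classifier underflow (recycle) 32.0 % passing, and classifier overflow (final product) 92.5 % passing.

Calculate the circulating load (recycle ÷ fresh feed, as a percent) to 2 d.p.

Mass balance on the −300 µm fraction:
d + r·d = r·u + o → r(d−u) = o−d
r = (92.5 − 44.5)/(44.5 − 32.0) = 48.0/12.5 = 3.8400
CL = 100·r = 384.00 %

CL = 384.00 %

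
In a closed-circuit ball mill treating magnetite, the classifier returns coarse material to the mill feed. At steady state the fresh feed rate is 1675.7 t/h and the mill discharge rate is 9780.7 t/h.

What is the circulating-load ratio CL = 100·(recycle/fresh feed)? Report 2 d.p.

CL = 483.68 %

Mill node: discharge = fresh + recycle.
R = M − F = 9780.7 − 1675.7 = 8105.0 t/h
CL = 100·R/F = 100·8105.0/1675.7 = 483.68 %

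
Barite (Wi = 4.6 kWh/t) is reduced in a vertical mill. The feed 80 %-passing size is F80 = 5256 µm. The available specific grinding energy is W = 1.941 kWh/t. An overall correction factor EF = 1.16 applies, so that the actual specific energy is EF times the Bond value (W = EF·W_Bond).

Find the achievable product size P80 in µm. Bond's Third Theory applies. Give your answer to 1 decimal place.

W = 10 Wi (P80^-0.5 − F80^-0.5)
W_Bond = W / EF = 1.941 / 1.16 = 1.6733 kWh/t
P80^(−½) = W_Bond/(10 Wi) + F80^(−½)
  = 1.6733/(10·4.6) + 1/√5256 = 0.036376 + 0.013793 = 0.050169
P80 = (1/0.050169)² = 19.9326² = 397.31 µm

P80 = 397.3 µm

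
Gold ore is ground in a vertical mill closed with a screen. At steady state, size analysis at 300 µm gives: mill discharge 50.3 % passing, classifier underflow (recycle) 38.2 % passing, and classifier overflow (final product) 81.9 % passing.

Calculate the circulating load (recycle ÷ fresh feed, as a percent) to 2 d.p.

Two-product formula at 300 µm:
d + r·d = r·u + o → r(d−u) = o−d
r = (81.9 − 50.3)/(50.3 − 38.2) = 31.6/12.1 = 2.6116
CL = 100·r = 261.16 %

CL = 261.16 %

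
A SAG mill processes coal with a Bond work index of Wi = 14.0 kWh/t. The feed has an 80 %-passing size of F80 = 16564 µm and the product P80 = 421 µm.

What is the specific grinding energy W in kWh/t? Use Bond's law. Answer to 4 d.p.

W_Bond = 10·Wi·(1/√P₈₀ − 1/√F₈₀)
1/√421 = 0.048737;  1/√16564 = 0.007770
W = 10·14.0·(0.048737 − 0.007770) = 5.7354 kWh/t

W = 5.7354 kWh/t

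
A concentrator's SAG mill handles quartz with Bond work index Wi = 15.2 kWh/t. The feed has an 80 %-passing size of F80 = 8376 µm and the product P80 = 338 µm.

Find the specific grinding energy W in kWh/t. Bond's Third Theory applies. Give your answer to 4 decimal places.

W = 10 Wi / √P80 − 10 Wi / √F80
1/√338 = 0.054393;  1/√8376 = 0.010927
W = 10·15.2·(0.054393 − 0.010927) = 6.6069 kWh/t

W = 6.6069 kWh/t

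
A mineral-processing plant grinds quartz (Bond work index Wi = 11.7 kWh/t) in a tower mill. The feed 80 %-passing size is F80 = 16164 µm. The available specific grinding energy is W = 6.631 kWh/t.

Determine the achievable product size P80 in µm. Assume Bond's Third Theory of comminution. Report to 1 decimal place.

W = 10 Wi / √P80 − 10 Wi / √F80
⇒ 1/√P80 = W/(10·Wi) + 1/√F80
  = 6.6310/(10·11.7) + 1/√16164 = 0.056675 + 0.007865 = 0.064541
P80 = (1/0.064541)² = 15.4941² = 240.07 µm

P80 = 240.1 µm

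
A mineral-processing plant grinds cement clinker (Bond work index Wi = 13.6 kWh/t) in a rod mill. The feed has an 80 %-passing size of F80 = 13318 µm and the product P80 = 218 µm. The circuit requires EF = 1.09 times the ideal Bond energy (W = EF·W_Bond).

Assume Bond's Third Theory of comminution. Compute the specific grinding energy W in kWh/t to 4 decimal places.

W = 8.7555 kWh/t

W = 10 Wi / √P80 − 10 Wi / √F80
1/√218 = 0.067729;  1/√13318 = 0.008665
W = 10·13.6·(0.067729 − 0.008665) = 8.0326 kWh/t
Corrected W = EF·W_Bond = 1.09·8.0326 = 8.7555 kWh/t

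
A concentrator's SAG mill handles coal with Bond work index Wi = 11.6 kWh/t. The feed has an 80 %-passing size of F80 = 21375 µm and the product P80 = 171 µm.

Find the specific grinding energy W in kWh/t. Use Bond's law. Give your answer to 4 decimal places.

W = 8.0773 kWh/t

Bond: W = 10·Wi·(1/√P80 − 1/√F80)
1/√171 = 0.076472;  1/√21375 = 0.006840
W = 10·11.6·(0.076472 − 0.006840) = 8.0773 kWh/t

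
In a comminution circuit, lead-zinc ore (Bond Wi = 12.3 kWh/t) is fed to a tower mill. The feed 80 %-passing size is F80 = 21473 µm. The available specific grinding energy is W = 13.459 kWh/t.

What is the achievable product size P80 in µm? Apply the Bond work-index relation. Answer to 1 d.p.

W_Bond = 10·Wi·(1/√P₈₀ − 1/√F₈₀)
1/√P80 = 1/√F80 + W/(10·Wi)
  = 13.4590/(10·12.3) + 1/√21473 = 0.109423 + 0.006824 = 0.116247
P80 = (1/0.116247)² = 8.6024² = 74.00 µm

P80 = 74.0 µm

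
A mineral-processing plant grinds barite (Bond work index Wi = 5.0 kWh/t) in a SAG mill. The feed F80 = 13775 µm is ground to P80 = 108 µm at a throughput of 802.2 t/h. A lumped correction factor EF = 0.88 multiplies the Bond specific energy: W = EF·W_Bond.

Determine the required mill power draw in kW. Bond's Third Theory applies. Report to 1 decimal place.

W = 10·Wi·[P80^(−½) − F80^(−½)]
W = 10·5.0·(1/√108 − 1/√13775) = 10·5.0·(0.087705) = 4.3852 kWh/t
W_actual = 0.88 × 4.3852 = 3.8590 kWh/t
P_mill = W·ṁ = 3.8590·802.2 = 3095.7 kW

P = 3095.7 kW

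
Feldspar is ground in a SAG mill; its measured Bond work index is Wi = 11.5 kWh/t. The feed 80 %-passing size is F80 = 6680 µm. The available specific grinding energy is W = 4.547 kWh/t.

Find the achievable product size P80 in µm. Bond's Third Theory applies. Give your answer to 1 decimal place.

Bond: W = 10·Wi·(1/√P80 − 1/√F80)
P80^(−½) = W/(10 Wi) + F80^(−½)
  = 4.5470/(10·11.5) + 1/√6680 = 0.039539 + 0.012235 = 0.051774
P80 = (1/0.051774)² = 19.3146² = 373.05 µm

P80 = 373.1 µm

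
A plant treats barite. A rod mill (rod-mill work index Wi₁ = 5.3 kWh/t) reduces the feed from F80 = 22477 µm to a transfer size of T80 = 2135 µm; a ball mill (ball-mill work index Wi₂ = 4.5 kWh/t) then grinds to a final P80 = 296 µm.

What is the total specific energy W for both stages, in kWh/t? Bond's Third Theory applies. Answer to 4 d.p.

W = 2.4352 kWh/t

W = 10 Wi (1/√P80 − 1/√F80)  [Bond]
Stage 1 (22477→2135 µm, Wi₁=5.3): W₁ = 10·5.3·(0.021642 − 0.006670) = 0.7935 kWh/t
Stage 2 (2135→296 µm, Wi₂=4.5): W₂ = 10·4.5·(0.058124 − 0.021642) = 1.6417 kWh/t
W = W₁ + W₂ = 0.7935 + 1.6417 = 2.4352 kWh/t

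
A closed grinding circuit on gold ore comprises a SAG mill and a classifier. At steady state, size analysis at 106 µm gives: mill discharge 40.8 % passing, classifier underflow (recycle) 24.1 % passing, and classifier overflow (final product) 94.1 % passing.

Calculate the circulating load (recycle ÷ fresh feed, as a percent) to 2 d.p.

Balance %-passing 106 µm (r = R/F):
(1+r)d = ru + o → r = (o−d)/(d−u)
r = (94.1 − 40.8)/(40.8 − 24.1) = 53.3/16.7 = 3.1916
CL = 100·r = 319.16 %

CL = 319.16 %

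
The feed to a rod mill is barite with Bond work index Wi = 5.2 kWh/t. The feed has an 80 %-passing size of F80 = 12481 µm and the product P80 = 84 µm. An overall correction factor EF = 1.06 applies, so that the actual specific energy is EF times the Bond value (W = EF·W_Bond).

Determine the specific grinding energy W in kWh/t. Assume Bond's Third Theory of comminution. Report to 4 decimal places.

W = 5.5207 kWh/t

Bond: W = 10·Wi·(1/√P80 − 1/√F80)
1/√84 = 0.109109;  1/√12481 = 0.008951
W = 10·5.2·(0.109109 − 0.008951) = 5.2082 kWh/t
Corrected W = EF·W_Bond = 1.06·5.2082 = 5.5207 kWh/t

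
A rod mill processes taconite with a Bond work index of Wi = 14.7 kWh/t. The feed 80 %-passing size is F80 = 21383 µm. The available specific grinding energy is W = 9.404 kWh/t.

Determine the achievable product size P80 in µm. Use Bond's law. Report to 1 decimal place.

W = 10·Wi·(P80^(-½) − F80^(-½))
1/√P80 = 1/√F80 + W/(10·Wi)
  = 9.4040/(10·14.7) + 1/√21383 = 0.063973 + 0.006839 = 0.070811
P80 = (1/0.070811)² = 14.1220² = 199.43 µm

P80 = 199.4 µm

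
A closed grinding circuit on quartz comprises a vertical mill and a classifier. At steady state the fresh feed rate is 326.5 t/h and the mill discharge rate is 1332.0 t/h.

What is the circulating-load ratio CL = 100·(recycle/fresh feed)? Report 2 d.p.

CL = 307.96 %

Mill node: discharge = fresh + recycle.
R = M − F = 1332.0 − 326.5 = 1005.5 t/h
CL = 100·R/F = 100·1005.5/326.5 = 307.96 %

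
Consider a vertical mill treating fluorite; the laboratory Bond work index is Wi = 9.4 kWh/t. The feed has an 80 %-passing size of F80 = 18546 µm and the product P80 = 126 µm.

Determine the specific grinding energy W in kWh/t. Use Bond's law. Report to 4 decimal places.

W = 7.6839 kWh/t

W = 10 Wi / √P80 − 10 Wi / √F80
1/√126 = 0.089087;  1/√18546 = 0.007343
W = 10·9.4·(0.089087 − 0.007343) = 7.6839 kWh/t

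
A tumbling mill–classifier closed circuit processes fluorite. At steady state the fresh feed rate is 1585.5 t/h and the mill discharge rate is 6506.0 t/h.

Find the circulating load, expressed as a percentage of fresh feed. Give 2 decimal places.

CL = 310.34 %

Discharge = new feed + return, hence
R = M − F = 6506.0 − 1585.5 = 4920.5 t/h
CL = 100·R/F = 100·4920.5/1585.5 = 310.34 %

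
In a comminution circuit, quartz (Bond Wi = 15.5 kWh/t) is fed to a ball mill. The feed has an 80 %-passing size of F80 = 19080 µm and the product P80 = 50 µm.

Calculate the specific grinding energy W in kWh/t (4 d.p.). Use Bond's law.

Bond: W = 10·Wi·(1/√P80 − 1/√F80)
1/√50 = 0.141421;  1/√19080 = 0.007240
W = 10·15.5·(0.141421 − 0.007240) = 20.7982 kWh/t

W = 20.7982 kWh/t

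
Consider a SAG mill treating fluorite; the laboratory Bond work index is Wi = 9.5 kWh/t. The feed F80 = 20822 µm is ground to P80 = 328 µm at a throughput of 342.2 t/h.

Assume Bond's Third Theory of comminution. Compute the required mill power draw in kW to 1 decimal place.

W = 10 Wi (P80^-0.5 − F80^-0.5)
W = 10·9.5·(1/√328 − 1/√20822) = 10·9.5·(0.048286) = 4.5871 kWh/t
P = W·T = 4.5871·342.2 = 1569.7 kW

P = 1569.7 kW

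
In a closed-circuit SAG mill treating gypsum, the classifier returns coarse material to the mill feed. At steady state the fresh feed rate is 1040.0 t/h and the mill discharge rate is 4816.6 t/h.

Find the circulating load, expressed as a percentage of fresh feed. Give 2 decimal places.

M = F + R at steady state, so:
R = M − F = 4816.6 − 1040.0 = 3776.6 t/h
CL = 100·R/F = 100·3776.6/1040.0 = 363.13 %

CL = 363.13 %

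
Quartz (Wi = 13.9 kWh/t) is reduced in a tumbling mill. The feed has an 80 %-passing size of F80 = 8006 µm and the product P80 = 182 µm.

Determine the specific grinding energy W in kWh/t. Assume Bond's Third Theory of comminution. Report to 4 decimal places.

Bond:  W = 10 Wi (1/√P − 1/√F)
1/√182 = 0.074125;  1/√8006 = 0.011176
W = 10·13.9·(0.074125 − 0.011176) = 8.7499 kWh/t

W = 8.7499 kWh/t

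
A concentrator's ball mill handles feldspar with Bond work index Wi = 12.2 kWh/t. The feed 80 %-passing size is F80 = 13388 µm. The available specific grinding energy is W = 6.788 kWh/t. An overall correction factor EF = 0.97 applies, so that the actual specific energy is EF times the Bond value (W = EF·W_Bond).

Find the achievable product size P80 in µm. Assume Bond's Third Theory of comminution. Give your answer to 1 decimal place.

P80 = 229.5 µm

W = 10·Wi·(P80^(-½) − F80^(-½))
W_Bond = W / EF = 6.788 / 0.97 = 6.9979 kWh/t
1/√P80 = 1/√F80 + W_Bond/(10·Wi)
  = 6.9979/(10·12.2) + 1/√13388 = 0.057360 + 0.008643 = 0.066003
P80 = (1/0.066003)² = 15.1509² = 229.55 µm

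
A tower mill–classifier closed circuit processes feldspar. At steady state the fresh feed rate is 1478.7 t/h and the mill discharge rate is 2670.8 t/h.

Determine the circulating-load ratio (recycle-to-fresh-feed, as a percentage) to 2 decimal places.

Discharge = new feed + return, hence
R = M − F = 2670.8 − 1478.7 = 1192.1 t/h
CL = 100·R/F = 100·1192.1/1478.7 = 80.62 %

CL = 80.62 %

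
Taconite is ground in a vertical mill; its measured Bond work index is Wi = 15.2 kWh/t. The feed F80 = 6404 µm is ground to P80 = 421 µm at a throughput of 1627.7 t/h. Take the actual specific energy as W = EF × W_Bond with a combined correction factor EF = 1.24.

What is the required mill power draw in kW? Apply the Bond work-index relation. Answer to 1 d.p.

W = 10·Wi·[P80^(−½) − F80^(−½)]
W = 10·15.2·(1/√421 − 1/√6404) = 10·15.2·(0.036241) = 5.5086 kWh/t
W_actual = 1.24 × 5.5086 = 6.8307 kWh/t
P_mill = W·ṁ = 6.8307·1627.7 = 11118.3 kW

P = 11118.3 kW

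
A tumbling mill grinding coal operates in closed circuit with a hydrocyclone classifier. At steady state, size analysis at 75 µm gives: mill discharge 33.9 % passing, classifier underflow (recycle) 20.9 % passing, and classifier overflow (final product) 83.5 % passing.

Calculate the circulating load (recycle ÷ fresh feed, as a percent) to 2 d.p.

CL = 381.54 %

Classifier node, passing 75 µm:
d + r·d = r·u + o → r(d−u) = o−d
r = (83.5 − 33.9)/(33.9 − 20.9) = 49.6/13.0 = 3.8154
CL = 100·r = 381.54 %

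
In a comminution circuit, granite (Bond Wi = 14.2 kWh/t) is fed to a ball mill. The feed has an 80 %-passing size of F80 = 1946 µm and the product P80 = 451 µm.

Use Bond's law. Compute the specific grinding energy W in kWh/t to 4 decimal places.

W = 3.4675 kWh/t

W = 10·Wi·(P80^(-½) − F80^(-½))
1/√451 = 0.047088;  1/√1946 = 0.022669
W = 10·14.2·(0.047088 − 0.022669) = 3.4675 kWh/t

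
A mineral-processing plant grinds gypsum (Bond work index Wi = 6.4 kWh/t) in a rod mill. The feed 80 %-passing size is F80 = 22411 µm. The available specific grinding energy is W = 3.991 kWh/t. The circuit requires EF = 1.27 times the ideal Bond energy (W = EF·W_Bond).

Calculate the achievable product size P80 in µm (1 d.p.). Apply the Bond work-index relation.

P80 = 321.4 µm

Bond: W = 10·Wi·(1/√P80 − 1/√F80)
W_Bond = W / EF = 3.991 / 1.27 = 3.1425 kWh/t
1/√P80 = 1/√F80 + W_Bond/(10·Wi)
  = 3.1425/(10·6.4) + 1/√22411 = 0.049102 + 0.006680 = 0.055782
P80 = (1/0.055782)² = 17.9270² = 321.38 µm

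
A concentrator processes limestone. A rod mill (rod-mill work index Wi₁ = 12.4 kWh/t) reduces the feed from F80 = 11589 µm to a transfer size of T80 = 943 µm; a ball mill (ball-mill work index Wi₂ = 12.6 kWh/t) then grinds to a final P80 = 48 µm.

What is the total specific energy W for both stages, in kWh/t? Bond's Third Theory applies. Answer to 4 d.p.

W_Bond = 10·Wi·(1/√P₈₀ − 1/√F₈₀)
Stage 1 (11589→943 µm, Wi₁=12.4): W₁ = 10·12.4·(0.032564 − 0.009289) = 2.8861 kWh/t
Stage 2 (943→48 µm, Wi₂=12.6): W₂ = 10·12.6·(0.144338 − 0.032564) = 14.0834 kWh/t
W = W₁ + W₂ = 2.8861 + 14.0834 = 16.9695 kWh/t

W = 16.9695 kWh/t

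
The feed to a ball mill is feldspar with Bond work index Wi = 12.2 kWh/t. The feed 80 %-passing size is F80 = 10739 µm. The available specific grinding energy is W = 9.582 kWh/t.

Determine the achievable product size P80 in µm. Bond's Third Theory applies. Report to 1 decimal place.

Bond:  W = 10 Wi (1/√P − 1/√F)
1/√P80 = 1/√F80 + W/(10·Wi)
  = 9.5820/(10·12.2) + 1/√10739 = 0.078541 + 0.009650 = 0.088191
P80 = (1/0.088191)² = 11.3391² = 128.57 µm

P80 = 128.6 µm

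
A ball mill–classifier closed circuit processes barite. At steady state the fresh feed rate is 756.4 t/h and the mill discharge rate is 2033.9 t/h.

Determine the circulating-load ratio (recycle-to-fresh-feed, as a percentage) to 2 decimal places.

M = F + R at steady state, so:
R = M − F = 2033.9 − 756.4 = 1277.5 t/h
CL = 100·R/F = 100·1277.5/756.4 = 168.89 %

CL = 168.89 %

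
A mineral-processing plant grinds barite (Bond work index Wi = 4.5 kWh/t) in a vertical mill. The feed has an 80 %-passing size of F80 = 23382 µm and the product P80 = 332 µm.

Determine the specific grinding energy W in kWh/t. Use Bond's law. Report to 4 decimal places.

W = 2.1754 kWh/t

W = 10 Wi (1/√P80 − 1/√F80)  [Bond]
1/√332 = 0.054882;  1/√23382 = 0.006540
W = 10·4.5·(0.054882 − 0.006540) = 2.1754 kWh/t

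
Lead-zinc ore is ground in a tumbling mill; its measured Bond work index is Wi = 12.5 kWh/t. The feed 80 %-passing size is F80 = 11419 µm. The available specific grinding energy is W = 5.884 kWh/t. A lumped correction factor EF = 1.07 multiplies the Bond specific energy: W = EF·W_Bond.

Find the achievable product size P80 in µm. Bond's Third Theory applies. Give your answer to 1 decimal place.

W = 10·Wi·[P80^(−½) − F80^(−½)]
W_Bond = W / EF = 5.884 / 1.07 = 5.4991 kWh/t
1/√P80 = 1/√F80 + W_Bond/(10·Wi)
  = 5.4991/(10·12.5) + 1/√11419 = 0.043993 + 0.009358 = 0.053351
P80 = (1/0.053351)² = 18.7439² = 351.34 µm

P80 = 351.3 µm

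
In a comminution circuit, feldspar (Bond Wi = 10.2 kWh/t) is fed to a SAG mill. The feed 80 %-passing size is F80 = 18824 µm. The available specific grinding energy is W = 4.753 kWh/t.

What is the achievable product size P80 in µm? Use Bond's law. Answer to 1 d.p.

P80 = 344.4 µm

Bond: W = 10·Wi·(1/√P80 − 1/√F80)
P80^-0.5 = F80^-0.5 + W/(10 Wi)
  = 4.7530/(10·10.2) + 1/√18824 = 0.046598 + 0.007289 = 0.053887
P80 = (1/0.053887)² = 18.5575² = 344.38 µm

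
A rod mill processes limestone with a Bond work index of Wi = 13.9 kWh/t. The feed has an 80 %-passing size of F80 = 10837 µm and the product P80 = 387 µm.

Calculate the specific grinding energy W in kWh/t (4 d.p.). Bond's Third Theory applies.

W = 10 Wi (1/√P80 − 1/√F80)  [Bond]
1/√387 = 0.050833;  1/√10837 = 0.009606
W = 10·13.9·(0.050833 − 0.009606) = 5.7305 kWh/t

W = 5.7305 kWh/t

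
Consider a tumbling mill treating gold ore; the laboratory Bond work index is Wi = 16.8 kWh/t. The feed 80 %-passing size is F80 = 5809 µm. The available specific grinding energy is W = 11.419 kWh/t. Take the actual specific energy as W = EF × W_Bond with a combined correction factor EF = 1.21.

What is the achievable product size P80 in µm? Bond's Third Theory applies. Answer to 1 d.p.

P80 = 208.3 µm

W_Bond = 10·Wi·(1/√P₈₀ − 1/√F₈₀)
W_Bond = W / EF = 11.419 / 1.21 = 9.4372 kWh/t
⇒ 1/√P80 = W_Bond/(10 Wi) + 1/√F80
  = 9.4372/(10·16.8) + 1/√5809 = 0.056174 + 0.013120 = 0.069294
P80 = (1/0.069294)² = 14.4312² = 208.26 µm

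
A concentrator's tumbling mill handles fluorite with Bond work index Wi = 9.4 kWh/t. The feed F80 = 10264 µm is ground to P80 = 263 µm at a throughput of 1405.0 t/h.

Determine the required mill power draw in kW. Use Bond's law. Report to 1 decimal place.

Bond:  W = 10 Wi (1/√P − 1/√F)
W = 10·9.4·(1/√263 − 1/√10264) = 10·9.4·(0.051792) = 4.8685 kWh/t
Mill draw = 4.8685 × 1405.0 = 6840.2 kW

P = 6840.2 kW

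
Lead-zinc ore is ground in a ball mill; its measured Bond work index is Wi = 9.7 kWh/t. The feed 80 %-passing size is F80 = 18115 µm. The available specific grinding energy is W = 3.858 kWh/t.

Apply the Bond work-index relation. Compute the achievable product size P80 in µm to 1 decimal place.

W = 10 Wi / √P80 − 10 Wi / √F80
⇒ 1/√P80 = W/(10 Wi) + 1/√F80
  = 3.8580/(10·9.7) + 1/√18115 = 0.039773 + 0.007430 = 0.047203
P80 = (1/0.047203)² = 21.1851² = 448.81 µm

P80 = 448.8 µm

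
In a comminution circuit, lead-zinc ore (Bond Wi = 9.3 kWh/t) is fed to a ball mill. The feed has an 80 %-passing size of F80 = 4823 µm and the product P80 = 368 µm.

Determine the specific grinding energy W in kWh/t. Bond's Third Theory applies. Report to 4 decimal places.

W = 10 Wi (P80^-0.5 − F80^-0.5)
1/√368 = 0.052129;  1/√4823 = 0.014399
W = 10·9.3·(0.052129 − 0.014399) = 3.5088 kWh/t

W = 3.5088 kWh/t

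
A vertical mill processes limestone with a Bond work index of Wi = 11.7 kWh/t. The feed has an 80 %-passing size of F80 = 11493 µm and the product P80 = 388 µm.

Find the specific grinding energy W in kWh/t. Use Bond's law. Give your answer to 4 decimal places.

W_Bond = 10·Wi·(1/√P₈₀ − 1/√F₈₀)
1/√388 = 0.050767;  1/√11493 = 0.009328
W = 10·11.7·(0.050767 − 0.009328) = 4.8484 kWh/t

W = 4.8484 kWh/t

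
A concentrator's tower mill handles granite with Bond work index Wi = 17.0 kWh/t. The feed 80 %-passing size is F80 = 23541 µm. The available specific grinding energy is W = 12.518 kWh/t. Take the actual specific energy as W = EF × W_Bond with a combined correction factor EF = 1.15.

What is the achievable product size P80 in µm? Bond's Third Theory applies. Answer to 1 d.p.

W = 10 Wi / √P80 − 10 Wi / √F80
W_Bond = W / EF = 12.518 / 1.15 = 10.8852 kWh/t
⇒ 1/√P80 = W_Bond/(10 Wi) + 1/√F80
  = 10.8852/(10·17.0) + 1/√23541 = 0.064031 + 0.006518 = 0.070548
P80 = (1/0.070548)² = 14.1747² = 200.92 µm

P80 = 200.9 µm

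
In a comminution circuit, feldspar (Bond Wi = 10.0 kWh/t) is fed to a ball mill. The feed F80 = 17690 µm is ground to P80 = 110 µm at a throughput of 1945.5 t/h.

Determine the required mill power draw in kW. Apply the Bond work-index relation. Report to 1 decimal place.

P = 17086.9 kW

W = 10 Wi (P80^-0.5 − F80^-0.5)
W = 10·10.0·(1/√110 − 1/√17690) = 10·10.0·(0.087828) = 8.7828 kWh/t
Mill draw = 8.7828 × 1945.5 = 17086.9 kW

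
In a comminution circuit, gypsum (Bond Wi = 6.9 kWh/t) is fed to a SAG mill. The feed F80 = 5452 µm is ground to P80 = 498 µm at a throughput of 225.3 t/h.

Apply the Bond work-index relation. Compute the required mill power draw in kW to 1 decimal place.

Bond: W = 10·Wi·(1/√P80 − 1/√F80)
W = 10·6.9·(1/√498 − 1/√5452) = 10·6.9·(0.031268) = 2.1575 kWh/t
P = W·T = 2.1575·225.3 = 486.1 kW

P = 486.1 kW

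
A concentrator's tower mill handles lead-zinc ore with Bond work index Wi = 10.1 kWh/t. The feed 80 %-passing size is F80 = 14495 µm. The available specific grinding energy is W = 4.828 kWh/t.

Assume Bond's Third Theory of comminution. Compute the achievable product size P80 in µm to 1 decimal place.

P80 = 317.7 µm

W_Bond = 10·Wi·(1/√P₈₀ − 1/√F₈₀)
P80^(−½) = W/(10 Wi) + F80^(−½)
  = 4.8280/(10·10.1) + 1/√14495 = 0.047802 + 0.008306 = 0.056108
P80 = (1/0.056108)² = 17.8228² = 317.65 µm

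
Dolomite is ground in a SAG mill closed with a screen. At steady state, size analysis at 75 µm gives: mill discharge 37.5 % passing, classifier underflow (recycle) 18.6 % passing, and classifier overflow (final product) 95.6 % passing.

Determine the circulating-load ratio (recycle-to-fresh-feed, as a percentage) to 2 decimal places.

Balance %-passing 75 µm (r = R/F):
(1+r)·d = r·u + o ⇒ r = (o−d)/(d−u)
r = (95.6 − 37.5)/(37.5 − 18.6) = 58.1/18.9 = 3.0741
CL = 100·r = 307.41 %

CL = 307.41 %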